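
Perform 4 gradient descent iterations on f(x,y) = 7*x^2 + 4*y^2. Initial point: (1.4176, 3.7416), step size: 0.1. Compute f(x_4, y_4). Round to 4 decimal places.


Gradient descent on f(x,y) = 7*x^2 + 4*y^2.
Starting point: (1.4176, 3.7416), alpha = 0.1
Step 1: grad_x = 2*7*1.4176 = 19.8464, grad_y = 2*4*3.7416 = 29.9328
  x_1 = 1.4176 - 0.1*19.8464 = -0.567
  y_1 = 3.7416 - 0.1*29.9328 = 0.7483
Step 2: grad_x = 2*7*-0.567 = -7.9386, grad_y = 2*4*0.7483 = 5.9866
  x_2 = -0.567 - 0.1*-7.9386 = 0.2268
  y_2 = 0.7483 - 0.1*5.9866 = 0.1497
Step 3: grad_x = 2*7*0.2268 = 3.1754, grad_y = 2*4*0.1497 = 1.1973
  x_3 = 0.2268 - 0.1*3.1754 = -0.0907
  y_3 = 0.1497 - 0.1*1.1973 = 0.0299
Step 4: grad_x = 2*7*-0.0907 = -1.2702, grad_y = 2*4*0.0299 = 0.2395
  x_4 = -0.0907 - 0.1*-1.2702 = 0.0363
  y_4 = 0.0299 - 0.1*0.2395 = 0.006
f(0.0363, 0.006) = 7*0.0363^2 + 4*0.006^2 = 0.0094


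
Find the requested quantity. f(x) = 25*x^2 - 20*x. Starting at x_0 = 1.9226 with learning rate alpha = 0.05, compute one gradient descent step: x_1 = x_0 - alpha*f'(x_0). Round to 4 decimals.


We compute the gradient at x_0 and apply the update.
f'(x) = 50*x - 20
f'(1.9226) = 50*1.9226 - 20 = 76.13
x_1 = 1.9226 - 0.05*76.13 = -1.8839


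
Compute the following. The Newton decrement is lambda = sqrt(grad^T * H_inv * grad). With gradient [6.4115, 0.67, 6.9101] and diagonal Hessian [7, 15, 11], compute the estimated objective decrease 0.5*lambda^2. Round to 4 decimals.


Step 1: H is diagonal, so H^(-1) * g = [0.9159, 0.0447, 0.6282].
Step 2: g^T H^(-1) g = sum_i g_i^2 / H_ii
  = (6.4115)^2/7 + (0.67)^2/15 + (6.9101)^2/11
  = 5.8725 + 0.0299 + 4.3409 = 10.2433
Step 3: Objective decrease = 0.5 * g^T H^(-1) g = 5.1216


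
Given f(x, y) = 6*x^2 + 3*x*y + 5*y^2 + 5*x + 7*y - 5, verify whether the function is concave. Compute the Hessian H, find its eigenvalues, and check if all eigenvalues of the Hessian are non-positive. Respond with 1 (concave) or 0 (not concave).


The Hessian of f(x,y) = 6*x^2 + 3*x*y + 5*y^2 + 5*x + 7*y - 5 is:
H = [[12, 3], [3, 10]]
Trace = 12 + 10 = 22
Determinant = 12*10 - (3)^2 = 111
Discriminant = (22)^2 - 4*111 = 40.0
Eigenvalues: lambda_1 = 7.8377, lambda_2 = 14.1623
The function is not concave.

0


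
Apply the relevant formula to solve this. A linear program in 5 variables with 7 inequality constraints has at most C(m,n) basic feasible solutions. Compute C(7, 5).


Each vertex corresponds to some choice of n active constraints out of m, so the number of vertices is at most C(m, n) = m! / (n!(m-n)!).
m = 7, n = 5
Numerator: 7 * 6 * 5 * 4 * 3
Denominator: 5! = 120
C(7, 5) = 21


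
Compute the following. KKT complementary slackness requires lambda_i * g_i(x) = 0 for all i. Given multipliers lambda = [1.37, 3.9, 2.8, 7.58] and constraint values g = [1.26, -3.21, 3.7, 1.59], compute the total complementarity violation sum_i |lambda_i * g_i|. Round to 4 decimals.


KKT complementary slackness check:
lambda_1 * g_1 = 1.37 * 1.26 = 1.7262
lambda_2 * g_2 = 3.9 * -3.21 = -12.519
lambda_3 * g_3 = 2.8 * 3.7 = 10.36
lambda_4 * g_4 = 7.58 * 1.59 = 12.0522
Total violation = 1.7262 + 12.519 + 10.36 + 12.0522 = 36.6574


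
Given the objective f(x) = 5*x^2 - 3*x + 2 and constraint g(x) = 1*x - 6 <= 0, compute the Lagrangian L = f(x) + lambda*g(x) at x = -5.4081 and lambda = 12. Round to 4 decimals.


Step 1: Evaluate f(x).
f(-5.4081) = 5*(-5.4081)^2 - 3*(-5.4081) + 2 = 164.462
Step 2: Evaluate g(x).
g(-5.4081) = 1*-5.4081 - 6 = -11.4081
Step 3: Compute Lagrangian.
L = 164.462 + 12*-11.4081 = 27.5648


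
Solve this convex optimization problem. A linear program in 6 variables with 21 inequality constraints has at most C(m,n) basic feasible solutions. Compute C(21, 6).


Each vertex corresponds to some choice of n active constraints out of m, so the number of vertices is at most C(m, n) = m! / (n!(m-n)!).
m = 21, n = 6
Numerator: 21 * 20 * 19 * 18 * 17 * 16
Denominator: 6! = 720
C(21, 6) = 54264


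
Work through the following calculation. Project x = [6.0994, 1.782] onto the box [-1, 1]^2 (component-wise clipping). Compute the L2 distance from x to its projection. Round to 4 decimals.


Project each component onto [-1, 1].
clip(6.0994) = 1.0, clip(1.782) = 1.0
Projection = [1.0, 1.0]
Squared diffs: [26.0039, 0.6115]
Distance = sqrt(26.6154) = 5.159


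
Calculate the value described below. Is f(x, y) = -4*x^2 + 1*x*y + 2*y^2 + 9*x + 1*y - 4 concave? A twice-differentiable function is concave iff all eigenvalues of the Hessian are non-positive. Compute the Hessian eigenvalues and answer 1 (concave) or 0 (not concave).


The Hessian of f(x,y) = -4*x^2 + 1*x*y + 2*y^2 + 9*x + 1*y - 4 is:
H = [[-8, 1], [1, 4]]
Trace = -8 + 4 = -4
Determinant = -8*4 - (1)^2 = -33
Discriminant = (-4)^2 - 4*-33 = 148.0
Eigenvalues: lambda_1 = -8.0828, lambda_2 = 4.0828
The function is not concave.

0


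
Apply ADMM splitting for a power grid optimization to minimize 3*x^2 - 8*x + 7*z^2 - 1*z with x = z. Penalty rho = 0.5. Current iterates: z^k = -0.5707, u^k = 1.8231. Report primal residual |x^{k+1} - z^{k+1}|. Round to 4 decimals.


ADMM iteration with rho = 0.5, z^k = -0.5707, u^k = 1.8231
Step 1: x-update.
Minimize 3*x^2 - 8*x + (0.5/2)*(x + 0.5707 + 1.8231)^2
FOC: (2*3 + 0.5)*x = 8 + 0.5*(-0.5707 - 1.8231)
x^{k+1} = 1.0466
Step 2: z-update.
Minimize 7*z^2 - 1*z + (0.5/2)*(1.0466 - z + 1.8231)^2
FOC: (2*7 + 0.5)*z = 1 + 0.5*(1.0466 + 1.8231)
z^{k+1} = 0.1679
Step 3: u-update.
u^{k+1} = 1.8231 + 1.0466 - 0.1679 = 2.7018
Step 4: Primal residual = |1.0466 - 0.1679| = 0.8787


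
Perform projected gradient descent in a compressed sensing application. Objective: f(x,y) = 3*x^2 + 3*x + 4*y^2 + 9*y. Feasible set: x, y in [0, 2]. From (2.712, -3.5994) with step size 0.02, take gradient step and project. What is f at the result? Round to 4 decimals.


Step 1: Compute gradient at (2.712, -3.5994).
grad_x = 2*3*2.712 + 3 = 19.272
grad_y = 2*4*-3.5994 + 9 = -19.7952
Step 2: Gradient step.
x_raw = 2.712 - 0.02*19.272 = 2.3266
y_raw = -3.5994 - 0.02*-19.7952 = -3.2035
Step 3: Project onto [0, 2].
x_proj = clip(2.3266) = 2.0
y_proj = clip(-3.2035) = 0.0
Step 4: Evaluate f.
f(2.0, 0.0) = 18.0


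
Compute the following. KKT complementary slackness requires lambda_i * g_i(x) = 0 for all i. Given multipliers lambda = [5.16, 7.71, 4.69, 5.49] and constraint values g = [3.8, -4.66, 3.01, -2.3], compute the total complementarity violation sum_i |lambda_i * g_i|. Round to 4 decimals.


KKT complementary slackness check:
lambda_1 * g_1 = 5.16 * 3.8 = 19.608
lambda_2 * g_2 = 7.71 * -4.66 = -35.9286
lambda_3 * g_3 = 4.69 * 3.01 = 14.1169
lambda_4 * g_4 = 5.49 * -2.3 = -12.627
Total violation = 19.608 + 35.9286 + 14.1169 + 12.627 = 82.2805


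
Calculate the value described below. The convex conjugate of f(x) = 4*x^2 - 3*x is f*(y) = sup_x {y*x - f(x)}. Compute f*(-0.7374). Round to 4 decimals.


f*(y) = sup_x {y*x - a*x^2 - b*x} = sup_x {(y-b)*x - a*x^2}
FOC: (y - b) - 2a*x = 0 => x* = (y - b)/(2a)
x* = (-0.7374 + 3)/(2*4) = 0.2828
f*(-0.7374) = (y-b)^2/(4a) = (-0.7374 + 3)^2/(4*4)
= 5.1194/16 = 0.32


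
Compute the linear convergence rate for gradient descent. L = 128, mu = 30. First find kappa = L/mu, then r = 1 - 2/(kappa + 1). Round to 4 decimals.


Step 1: Compute the condition number.
kappa = L/mu = 128/30 = 4.2667
Step 2: Compute the convergence rate.
r = 1 - 2/(kappa + 1) = 1 - 2*mu/(L + mu) = (L - mu)/(L + mu) = 98/158 = 0.6203


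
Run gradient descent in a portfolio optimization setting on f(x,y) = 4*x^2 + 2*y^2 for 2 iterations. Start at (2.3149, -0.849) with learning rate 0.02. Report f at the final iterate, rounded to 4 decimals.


Gradient descent on f(x,y) = 4*x^2 + 2*y^2.
Starting point: (2.3149, -0.849), alpha = 0.02
Step 1: grad_x = 2*4*2.3149 = 18.5192, grad_y = 2*2*-0.849 = -3.396
  x_1 = 2.3149 - 0.02*18.5192 = 1.9445
  y_1 = -0.849 - 0.02*-3.396 = -0.7811
Step 2: grad_x = 2*4*1.9445 = 15.5561, grad_y = 2*2*-0.7811 = -3.1243
  x_2 = 1.9445 - 0.02*15.5561 = 1.6334
  y_2 = -0.7811 - 0.02*-3.1243 = -0.7186
f(1.6334, -0.7186) = 4*1.6334^2 + 2*(-0.7186)^2 = 11.7047


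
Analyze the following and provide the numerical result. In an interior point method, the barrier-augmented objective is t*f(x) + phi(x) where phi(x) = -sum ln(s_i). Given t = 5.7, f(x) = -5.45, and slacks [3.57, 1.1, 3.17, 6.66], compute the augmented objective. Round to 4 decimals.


Step 1: Compute log-barrier.
ln values: [1.2726, 0.0953, 1.1537, 1.8961]
phi = -(1.2726 + 0.0953 + 1.1537 + 1.8961) = -4.4177
Step 2: Compute augmented objective.
t*f(x) = 5.7*-5.45 = -31.065
Total = -31.065 - 4.4177 = -35.4827


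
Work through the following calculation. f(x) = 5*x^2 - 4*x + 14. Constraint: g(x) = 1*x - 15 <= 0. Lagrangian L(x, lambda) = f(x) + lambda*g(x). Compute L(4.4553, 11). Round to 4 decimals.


Step 1: Evaluate f(x).
f(4.4553) = 5*4.4553^2 - 4*4.4553 + 14 = 95.4273
Step 2: Evaluate g(x).
g(4.4553) = 1*4.4553 - 15 = -10.5447
Step 3: Compute Lagrangian.
L = 95.4273 + 11*-10.5447 = -20.5644


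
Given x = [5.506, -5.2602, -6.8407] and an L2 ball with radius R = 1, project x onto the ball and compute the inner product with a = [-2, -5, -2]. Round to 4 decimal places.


Step 1: Compute ||x|| (intermediates to 6 decimals).
||x|| = sqrt(5.506^2 + (-5.2602)^2 + (-6.8407)^2) = 10.236255
Step 2: Project.
Since ||x|| > R, scale = R/||x|| = 1/10.236255 = 0.097692, proj(x) = scale * x
proj(x) = [0.537892, -0.513879, -0.668282]
Step 3: Dot product.
a^T * proj(x) = -2*0.537892 - 5*(-0.513879) - 2*(-0.668282) = 2.8302


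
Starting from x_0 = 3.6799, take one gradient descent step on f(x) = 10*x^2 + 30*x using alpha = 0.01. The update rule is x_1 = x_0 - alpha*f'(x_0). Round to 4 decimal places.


We compute the gradient at x_0 and apply the update.
f'(x) = 20*x + 30
f'(3.6799) = 20*3.6799 + 30 = 103.598
x_1 = 3.6799 - 0.01*103.598 = 2.6439


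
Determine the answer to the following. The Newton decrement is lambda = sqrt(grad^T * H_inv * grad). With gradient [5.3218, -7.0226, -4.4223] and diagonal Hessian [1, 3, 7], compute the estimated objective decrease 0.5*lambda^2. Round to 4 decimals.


Step 1: H is diagonal, so H^(-1) * g = [5.3218, -2.3409, -0.6318].
Step 2: g^T H^(-1) g = sum_i g_i^2 / H_ii
  = (5.3218)^2/1 + (-7.0226)^2/3 + (-4.4223)^2/7
  = 28.3216 + 16.439 + 2.7938 = 47.5543
Step 3: Objective decrease = 0.5 * g^T H^(-1) g = 23.7772


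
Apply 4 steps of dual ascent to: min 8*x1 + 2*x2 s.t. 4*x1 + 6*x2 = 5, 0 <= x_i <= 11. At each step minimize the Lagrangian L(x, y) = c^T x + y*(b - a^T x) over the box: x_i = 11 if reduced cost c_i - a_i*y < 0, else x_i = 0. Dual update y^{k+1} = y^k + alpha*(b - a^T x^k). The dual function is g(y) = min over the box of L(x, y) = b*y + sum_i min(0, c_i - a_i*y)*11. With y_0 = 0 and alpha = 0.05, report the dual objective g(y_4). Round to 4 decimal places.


Dual ascent for LP: min 8*x1 + 2*x2, 4*x1 + 6*x2 = 5, 0 <= x_i <= 11
Step 1: y^k = 0.0, reduced costs: (8.0, 2.0)
  x^k = (0.0, 0.0), subgradient = b - a^T x = 5.0
  y^{k+1} = 0.0 + 0.05*5.0 = 0.25
Step 2: y^k = 0.25, reduced costs: (7.0, 0.5)
  x^k = (0.0, 0.0), subgradient = b - a^T x = 5.0
  y^{k+1} = 0.25 + 0.05*5.0 = 0.5
Step 3: y^k = 0.5, reduced costs: (6.0, -1.0)
  x^k = (0.0, 11.0), subgradient = b - a^T x = -61.0
  y^{k+1} = 0.5 + 0.05*-61.0 = -2.55
Step 4: y^k = -2.55, reduced costs: (18.2, 17.3)
  x^k = (0.0, 0.0), subgradient = b - a^T x = 5.0
  y^{k+1} = -2.55 + 0.05*5.0 = -2.3
Dual objective at y_4 = -2.3: reduced costs (17.2, 15.8), box minimizer x = (0.0, 0.0)
g(y_4) = b*y + (c1 - a1*y)*x1 + (c2 - a2*y)*x2 = 5*(-2.3) + 17.2*0.0 + 15.8*0.0 = -11.5 + 0.0 + 0.0 = -11.5


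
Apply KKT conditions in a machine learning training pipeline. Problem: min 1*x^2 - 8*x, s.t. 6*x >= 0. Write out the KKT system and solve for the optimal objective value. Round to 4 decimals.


Step 1: Try lambda = 0 (constraint inactive).
Stationarity: 2*1*x - 8 = 0
x* = 8/(2*1) = 4.0
Check constraint: 6*4.0 = 24.0 >= 0 -- satisfied.
Step 2: Compute optimal value.
f(x*) = 1*4.0^2 - 8*4.0 = -16.0


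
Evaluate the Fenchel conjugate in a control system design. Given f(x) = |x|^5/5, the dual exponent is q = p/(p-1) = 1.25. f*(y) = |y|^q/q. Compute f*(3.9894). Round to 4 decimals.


The conjugate exponent q satisfies 1/p + 1/q = 1.
p = 5, so q = 5/(5 - 1) = 1.25
|y|^q = 3.9894^1.25 = 5.6381
f*(3.9894) = 5.6381 / 1.25 = 4.5105


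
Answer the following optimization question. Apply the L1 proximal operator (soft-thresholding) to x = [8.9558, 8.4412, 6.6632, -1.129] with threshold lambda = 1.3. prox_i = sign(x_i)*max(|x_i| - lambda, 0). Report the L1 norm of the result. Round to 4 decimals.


Soft-thresholding with lambda = 1.3:
prox(8.9558) = sign(8.9558)*max(|8.9558| - 1.3, 0) = 7.6558
prox(8.4412) = sign(8.4412)*max(|8.4412| - 1.3, 0) = 7.1412
prox(6.6632) = sign(6.6632)*max(|6.6632| - 1.3, 0) = 5.3632
prox(-1.129) = sign(-1.129)*max(|-1.129| - 1.3, 0) = 0.0
prox(x) = [7.6558, 7.1412, 5.3632, 0.0]
||prox(x)||_1 = 7.6558 + 7.1412 + 5.3632 + 0.0 = 20.1602


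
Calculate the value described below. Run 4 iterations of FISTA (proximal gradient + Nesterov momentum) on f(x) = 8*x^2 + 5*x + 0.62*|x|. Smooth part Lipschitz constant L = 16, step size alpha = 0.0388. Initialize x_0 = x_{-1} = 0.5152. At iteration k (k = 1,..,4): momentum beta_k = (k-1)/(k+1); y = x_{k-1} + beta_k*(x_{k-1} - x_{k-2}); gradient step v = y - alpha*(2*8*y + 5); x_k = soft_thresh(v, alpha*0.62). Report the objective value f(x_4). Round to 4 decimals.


FISTA on f(x) = 8*x^2 + 5*x + 0.62*|x|
L = 16, alpha = 0.0388
Iteration 1: beta = 0.0, y = 0.5152 + 0.0*(0.5152 - 0.5152) = 0.5152
  grad(y) = 13.2432, v = y - alpha*grad = 0.0014
  prox(v) = soft_thresh(0.0014, 0.0241) = 0.0
Iteration 2: beta = 0.3333, y = 0.0 + 0.3333*(0.0 - 0.5152) = -0.1717
  grad(y) = 2.2523, v = y - alpha*grad = -0.2591
  prox(v) = soft_thresh(-0.2591, 0.0241) = -0.2351
Iteration 3: beta = 0.5, y = -0.2351 + 0.5*(-0.2351 - 0.0) = -0.3526
  grad(y) = -0.6416, v = y - alpha*grad = -0.3277
  prox(v) = soft_thresh(-0.3277, 0.0241) = -0.3036
Iteration 4: beta = 0.6, y = -0.3036 + 0.6*(-0.3036 + 0.2351) = -0.3448
  grad(y) = -0.5168, v = y - alpha*grad = -0.3247
  prox(v) = soft_thresh(-0.3247, 0.0241) = -0.3007
f(x_4) = 8*(-0.3007)^2 + 5*(-0.3007) + 0.62*|-0.3007| = -0.5937


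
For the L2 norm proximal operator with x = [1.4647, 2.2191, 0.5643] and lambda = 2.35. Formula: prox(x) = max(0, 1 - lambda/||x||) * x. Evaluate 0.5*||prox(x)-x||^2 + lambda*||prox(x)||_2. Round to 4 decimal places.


Step 1: Compute ||x||.
||x|| = 2.7181
Step 2: Compute scaling factor.
scale = max(0, 1 - 2.35/2.7181) = 0.1354
Step 3: prox(x) = [0.1984, 0.3005, 0.0764]
||prox(x)|| = 0.3681
Step 4: Proximal objective.
0.5*||prox-x||^2 = 2.7613
lambda*||prox|| = 0.865
Total = 3.6263


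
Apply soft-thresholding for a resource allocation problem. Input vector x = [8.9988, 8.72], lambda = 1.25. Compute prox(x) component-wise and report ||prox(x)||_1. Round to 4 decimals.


Soft-thresholding with lambda = 1.25:
prox(8.9988) = sign(8.9988)*max(|8.9988| - 1.25, 0) = 7.7488
prox(8.72) = sign(8.72)*max(|8.72| - 1.25, 0) = 7.47
prox(x) = [7.7488, 7.47]
||prox(x)||_1 = 7.7488 + 7.47 = 15.2188


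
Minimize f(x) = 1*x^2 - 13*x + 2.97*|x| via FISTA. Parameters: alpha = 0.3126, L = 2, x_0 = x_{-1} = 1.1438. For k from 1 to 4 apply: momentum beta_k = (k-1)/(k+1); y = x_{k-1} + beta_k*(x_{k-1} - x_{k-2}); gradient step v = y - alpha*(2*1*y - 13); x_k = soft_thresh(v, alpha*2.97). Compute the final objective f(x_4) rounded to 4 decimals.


FISTA on f(x) = 1*x^2 - 13*x + 2.97*|x|
L = 2, alpha = 0.3126
Iteration 1: beta = 0.0, y = 1.1438 + 0.0*(1.1438 - 1.1438) = 1.1438
  grad(y) = -10.7124, v = y - alpha*grad = 4.4925
  prox(v) = soft_thresh(4.4925, 0.9284) = 3.5641
Iteration 2: beta = 0.3333, y = 3.5641 + 0.3333*(3.5641 - 1.1438) = 4.3708
  grad(y) = -4.2583, v = y - alpha*grad = 5.702
  prox(v) = soft_thresh(5.702, 0.9284) = 4.7736
Iteration 3: beta = 0.5, y = 4.7736 + 0.5*(4.7736 - 3.5641) = 5.3783
  grad(y) = -2.2434, v = y - alpha*grad = 6.0796
  prox(v) = soft_thresh(6.0796, 0.9284) = 5.1512
Iteration 4: beta = 0.6, y = 5.1512 + 0.6*(5.1512 - 4.7736) = 5.3777
  grad(y) = -2.2445, v = y - alpha*grad = 6.0794
  prox(v) = soft_thresh(6.0794, 0.9284) = 5.151
f(x_4) = 1*5.151^2 - 13*5.151 + 2.97*|5.151| = -25.1317


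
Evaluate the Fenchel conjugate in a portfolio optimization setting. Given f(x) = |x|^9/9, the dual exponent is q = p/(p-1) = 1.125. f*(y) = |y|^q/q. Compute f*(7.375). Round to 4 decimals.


The conjugate exponent q satisfies 1/p + 1/q = 1.
p = 9, so q = 9/(9 - 1) = 1.125
|y|^q = 7.375^1.125 = 9.4674
f*(7.375) = 9.4674 / 1.125 = 8.4155


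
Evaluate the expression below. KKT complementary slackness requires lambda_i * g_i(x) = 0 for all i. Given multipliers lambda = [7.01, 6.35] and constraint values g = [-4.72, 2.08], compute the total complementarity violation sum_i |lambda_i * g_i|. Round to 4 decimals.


KKT complementary slackness check:
lambda_1 * g_1 = 7.01 * -4.72 = -33.0872
lambda_2 * g_2 = 6.35 * 2.08 = 13.208
Total violation = 33.0872 + 13.208 = 46.2952


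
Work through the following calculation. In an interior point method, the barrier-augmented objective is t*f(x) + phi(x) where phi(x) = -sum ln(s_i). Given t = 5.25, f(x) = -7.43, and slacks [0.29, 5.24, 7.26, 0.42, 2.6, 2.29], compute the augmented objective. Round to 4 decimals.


Step 1: Compute log-barrier.
ln values: [-1.2379, 1.6563, 1.9824, -0.8675, 0.9555, 0.8286]
phi = -(-1.2379 + 1.6563 + 1.9824 - 0.8675 + 0.9555 + 0.8286) = -3.3174
Step 2: Compute augmented objective.
t*f(x) = 5.25*-7.43 = -39.0075
Total = -39.0075 - 3.3174 = -42.3249


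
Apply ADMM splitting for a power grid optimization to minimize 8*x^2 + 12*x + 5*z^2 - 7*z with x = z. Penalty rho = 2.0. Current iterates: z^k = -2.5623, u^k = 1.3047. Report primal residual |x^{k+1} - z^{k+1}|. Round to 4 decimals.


ADMM iteration with rho = 2.0, z^k = -2.5623, u^k = 1.3047
Step 1: x-update.
Minimize 8*x^2 + 12*x + (2.0/2)*(x + 2.5623 + 1.3047)^2
FOC: (2*8 + 2.0)*x = -12 + 2.0*(-2.5623 - 1.3047)
x^{k+1} = -1.0963
Step 2: z-update.
Minimize 5*z^2 - 7*z + (2.0/2)*(-1.0963 - z + 1.3047)^2
FOC: (2*5 + 2.0)*z = 7 + 2.0*(-1.0963 + 1.3047)
z^{k+1} = 0.6181
Step 3: u-update.
u^{k+1} = 1.3047 - 1.0963 - 0.6181 = -0.4097
Step 4: Primal residual = |-1.0963 - 0.6181| = 1.7144


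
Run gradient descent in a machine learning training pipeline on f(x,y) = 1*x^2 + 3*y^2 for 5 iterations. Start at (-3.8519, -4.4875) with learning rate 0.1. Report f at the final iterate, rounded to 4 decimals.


Gradient descent on f(x,y) = 1*x^2 + 3*y^2.
Starting point: (-3.8519, -4.4875), alpha = 0.1
Step 1: grad_x = 2*1*-3.8519 = -7.7038, grad_y = 2*3*-4.4875 = -26.925
  x_1 = -3.8519 - 0.1*-7.7038 = -3.0815
  y_1 = -4.4875 - 0.1*-26.925 = -1.795
Step 2: grad_x = 2*1*-3.0815 = -6.163, grad_y = 2*3*-1.795 = -10.77
  x_2 = -3.0815 - 0.1*-6.163 = -2.4652
  y_2 = -1.795 - 0.1*-10.77 = -0.718
Step 3: grad_x = 2*1*-2.4652 = -4.9304, grad_y = 2*3*-0.718 = -4.308
  x_3 = -2.4652 - 0.1*-4.9304 = -1.9722
  y_3 = -0.718 - 0.1*-4.308 = -0.2872
Step 4: grad_x = 2*1*-1.9722 = -3.9443, grad_y = 2*3*-0.2872 = -1.7232
  x_4 = -1.9722 - 0.1*-3.9443 = -1.5777
  y_4 = -0.2872 - 0.1*-1.7232 = -0.1149
Step 5: grad_x = 2*1*-1.5777 = -3.1555, grad_y = 2*3*-0.1149 = -0.6893
  x_5 = -1.5777 - 0.1*-3.1555 = -1.2622
  y_5 = -0.1149 - 0.1*-0.6893 = -0.046
f(-1.2622, -0.046) = 1*(-1.2622)^2 + 3*(-0.046)^2 = 1.5995


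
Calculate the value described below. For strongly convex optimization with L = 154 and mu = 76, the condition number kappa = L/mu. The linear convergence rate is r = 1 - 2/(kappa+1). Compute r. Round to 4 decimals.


Step 1: Compute the condition number.
kappa = L/mu = 154/76 = 2.0263
Step 2: Compute the convergence rate.
r = 1 - 2/(kappa + 1) = 1 - 2*mu/(L + mu) = (L - mu)/(L + mu) = 78/230 = 0.3391


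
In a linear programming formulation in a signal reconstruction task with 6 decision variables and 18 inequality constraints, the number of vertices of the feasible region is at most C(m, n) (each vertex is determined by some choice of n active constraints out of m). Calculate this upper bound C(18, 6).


Each vertex corresponds to some choice of n active constraints out of m, so the number of vertices is at most C(m, n) = m! / (n!(m-n)!).
m = 18, n = 6
Numerator: 18 * 17 * 16 * 15 * 14 * 13
Denominator: 6! = 720
C(18, 6) = 18564


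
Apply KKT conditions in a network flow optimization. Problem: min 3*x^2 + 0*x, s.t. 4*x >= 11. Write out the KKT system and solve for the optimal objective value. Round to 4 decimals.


Step 1: Try lambda = 0 (constraint inactive).
x_unc = 0/(2*3) = 0.0
Check: 4*0.0 = 0.0 < 11 -- violated!
Step 2: Constraint must be active: 4*x = 11
x* = 11/4 = 2.75
lambda = (2*3*2.75 + 0)/4 = 4.125
Step 3: Compute optimal value.
f(x*) = 3*2.75^2 + 0*2.75 = 22.6875


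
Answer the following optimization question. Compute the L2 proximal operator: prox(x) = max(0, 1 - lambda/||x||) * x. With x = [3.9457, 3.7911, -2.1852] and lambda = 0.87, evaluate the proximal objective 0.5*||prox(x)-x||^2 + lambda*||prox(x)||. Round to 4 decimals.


Step 1: Compute ||x||.
||x|| = 5.892
Step 2: Compute scaling factor.
scale = max(0, 1 - 0.87/5.892) = 0.8523
Step 3: prox(x) = [3.3631, 3.2313, -1.8625]
||prox(x)|| = 5.022
Step 4: Proximal objective.
0.5*||prox-x||^2 = 0.3785
lambda*||prox|| = 4.3691
Total = 4.7476


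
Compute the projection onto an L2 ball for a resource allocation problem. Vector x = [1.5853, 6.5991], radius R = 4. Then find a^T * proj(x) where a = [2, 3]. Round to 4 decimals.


Step 1: Compute ||x|| (intermediates to 6 decimals).
||x|| = sqrt(1.5853^2 + 6.5991^2) = 6.786847
Step 2: Project.
Since ||x|| > R, scale = R/||x|| = 4/6.786847 = 0.589375, proj(x) = scale * x
proj(x) = [0.934336, 3.889345]
Step 3: Dot product.
a^T * proj(x) = 2*0.934336 + 3*3.889345 = 13.5367


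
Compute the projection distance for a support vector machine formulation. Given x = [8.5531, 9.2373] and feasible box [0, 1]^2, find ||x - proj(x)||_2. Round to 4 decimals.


Project each component onto [0, 1].
clip(8.5531) = 1.0, clip(9.2373) = 1.0
Projection = [1.0, 1.0]
Squared diffs: [57.0493, 67.8531]
Distance = sqrt(124.9024) = 11.176


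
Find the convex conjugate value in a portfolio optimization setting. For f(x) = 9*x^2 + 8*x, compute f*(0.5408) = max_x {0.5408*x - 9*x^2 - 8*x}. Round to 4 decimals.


f*(y) = sup_x {y*x - a*x^2 - b*x} = sup_x {(y-b)*x - a*x^2}
FOC: (y - b) - 2a*x = 0 => x* = (y - b)/(2a)
x* = (0.5408 - 8)/(2*9) = -0.4144
f*(0.5408) = (y-b)^2/(4a) = (0.5408 - 8)^2/(4*9)
= 55.6397/36 = 1.5455


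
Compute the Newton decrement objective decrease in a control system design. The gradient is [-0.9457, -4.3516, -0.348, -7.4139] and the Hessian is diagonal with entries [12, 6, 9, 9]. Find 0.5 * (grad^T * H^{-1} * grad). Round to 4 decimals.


Step 1: H is diagonal, so H^(-1) * g = [-0.0788, -0.7253, -0.0387, -0.8238].
Step 2: g^T H^(-1) g = sum_i g_i^2 / H_ii
  = (-0.9457)^2/12 + (-4.3516)^2/6 + (-0.348)^2/9 + (-7.4139)^2/9
  = 0.0745 + 3.1561 + 0.0135 + 6.1073 = 9.3514
Step 3: Objective decrease = 0.5 * g^T H^(-1) g = 4.6757


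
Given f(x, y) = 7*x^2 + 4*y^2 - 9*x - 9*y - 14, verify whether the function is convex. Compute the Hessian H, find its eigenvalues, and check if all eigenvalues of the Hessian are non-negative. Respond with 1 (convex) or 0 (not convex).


The Hessian of f(x,y) = 7*x^2 + 4*y^2 - 9*x - 9*y - 14 is:
H = [[14, 0], [0, 8]]
Trace = 14 + 8 = 22
Determinant = 14*8 - (0)^2 = 112
Discriminant = (22)^2 - 4*112 = 36.0
Eigenvalues: lambda_1 = 8.0, lambda_2 = 14.0
The function is convex.

1


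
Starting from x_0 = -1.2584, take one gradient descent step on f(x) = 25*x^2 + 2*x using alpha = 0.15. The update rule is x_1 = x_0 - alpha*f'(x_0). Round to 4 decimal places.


We compute the gradient at x_0 and apply the update.
f'(x) = 50*x + 2
f'(-1.2584) = 50*-1.2584 + 2 = -60.92
x_1 = -1.2584 - 0.15*-60.92 = 7.8796


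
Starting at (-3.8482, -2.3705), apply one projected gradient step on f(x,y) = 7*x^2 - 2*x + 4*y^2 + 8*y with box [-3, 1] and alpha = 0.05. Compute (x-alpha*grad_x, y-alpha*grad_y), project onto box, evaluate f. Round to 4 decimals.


Step 1: Compute gradient at (-3.8482, -2.3705).
grad_x = 2*7*-3.8482 - 2 = -55.8748
grad_y = 2*4*-2.3705 + 8 = -10.964
Step 2: Gradient step.
x_raw = -3.8482 - 0.05*-55.8748 = -1.0545
y_raw = -2.3705 - 0.05*-10.964 = -1.8223
Step 3: Project onto [-3, 1].
x_proj = clip(-1.0545) = -1.0545
y_proj = clip(-1.8223) = -1.8223
Step 4: Evaluate f.
f(-1.0545, -1.8223) = 8.5968


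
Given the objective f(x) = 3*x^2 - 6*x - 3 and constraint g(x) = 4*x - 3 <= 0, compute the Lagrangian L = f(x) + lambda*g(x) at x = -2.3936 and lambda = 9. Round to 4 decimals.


Step 1: Evaluate f(x).
f(-2.3936) = 3*(-2.3936)^2 - 6*(-2.3936) - 3 = 28.5496
Step 2: Evaluate g(x).
g(-2.3936) = 4*-2.3936 - 3 = -12.5744
Step 3: Compute Lagrangian.
L = 28.5496 + 9*-12.5744 = -84.62


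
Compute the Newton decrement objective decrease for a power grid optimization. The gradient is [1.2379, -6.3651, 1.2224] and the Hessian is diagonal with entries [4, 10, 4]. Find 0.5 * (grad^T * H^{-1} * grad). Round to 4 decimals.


Step 1: H is diagonal, so H^(-1) * g = [0.3095, -0.6365, 0.3056].
Step 2: g^T H^(-1) g = sum_i g_i^2 / H_ii
  = (1.2379)^2/4 + (-6.3651)^2/10 + (1.2224)^2/4
  = 0.3831 + 4.0514 + 0.3736 = 4.8081
Step 3: Objective decrease = 0.5 * g^T H^(-1) g = 2.4041


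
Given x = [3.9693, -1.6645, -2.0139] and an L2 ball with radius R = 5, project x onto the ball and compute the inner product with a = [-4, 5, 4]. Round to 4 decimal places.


Step 1: Compute ||x|| (intermediates to 6 decimals).
||x|| = sqrt(3.9693^2 + (-1.6645)^2 + (-2.0139)^2) = 4.75202
Step 2: Project.
Since ||x|| <= R, proj = x (no scaling needed).
proj(x) = [3.9693, -1.6645, -2.0139]
Step 3: Dot product.
a^T * proj(x) = -4*3.9693 + 5*(-1.6645) + 4*(-2.0139) = -32.2553


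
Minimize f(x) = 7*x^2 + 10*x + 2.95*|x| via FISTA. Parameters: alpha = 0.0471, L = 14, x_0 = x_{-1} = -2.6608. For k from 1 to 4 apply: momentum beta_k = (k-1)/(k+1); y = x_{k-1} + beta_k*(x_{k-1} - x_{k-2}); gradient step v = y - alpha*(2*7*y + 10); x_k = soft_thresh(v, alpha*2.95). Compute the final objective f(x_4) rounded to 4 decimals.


FISTA on f(x) = 7*x^2 + 10*x + 2.95*|x|
L = 14, alpha = 0.0471
Iteration 1: beta = 0.0, y = -2.6608 + 0.0*(-2.6608 + 2.6608) = -2.6608
  grad(y) = -27.2512, v = y - alpha*grad = -1.3773
  prox(v) = soft_thresh(-1.3773, 0.1389) = -1.2383
Iteration 2: beta = 0.3333, y = -1.2383 + 0.3333*(-1.2383 + 2.6608) = -0.7642
  grad(y) = -0.6983, v = y - alpha*grad = -0.7313
  prox(v) = soft_thresh(-0.7313, 0.1389) = -0.5923
Iteration 3: beta = 0.5, y = -0.5923 + 0.5*(-0.5923 + 1.2383) = -0.2693
  grad(y) = 6.2293, v = y - alpha*grad = -0.5627
  prox(v) = soft_thresh(-0.5627, 0.1389) = -0.4238
Iteration 4: beta = 0.6, y = -0.4238 + 0.6*(-0.4238 + 0.5923) = -0.3227
  grad(y) = 5.4827, v = y - alpha*grad = -0.5809
  prox(v) = soft_thresh(-0.5809, 0.1389) = -0.442
f(x_4) = 7*(-0.442)^2 + 10*(-0.442) + 2.95*|-0.442| = -1.7485


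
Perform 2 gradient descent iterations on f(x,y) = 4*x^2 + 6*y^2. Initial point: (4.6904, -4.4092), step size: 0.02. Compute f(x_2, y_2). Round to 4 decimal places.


Gradient descent on f(x,y) = 4*x^2 + 6*y^2.
Starting point: (4.6904, -4.4092), alpha = 0.02
Step 1: grad_x = 2*4*4.6904 = 37.5232, grad_y = 2*6*-4.4092 = -52.9104
  x_1 = 4.6904 - 0.02*37.5232 = 3.9399
  y_1 = -4.4092 - 0.02*-52.9104 = -3.351
Step 2: grad_x = 2*4*3.9399 = 31.5195, grad_y = 2*6*-3.351 = -40.2119
  x_2 = 3.9399 - 0.02*31.5195 = 3.3095
  y_2 = -3.351 - 0.02*-40.2119 = -2.5468
f(3.3095, -2.5468) = 4*3.3095^2 + 6*(-2.5468)^2 = 82.7281


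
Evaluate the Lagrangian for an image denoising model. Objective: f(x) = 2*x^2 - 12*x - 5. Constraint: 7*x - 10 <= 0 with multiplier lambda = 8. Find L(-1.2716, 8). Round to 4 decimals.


Step 1: Evaluate f(x).
f(-1.2716) = 2*(-1.2716)^2 - 12*(-1.2716) - 5 = 13.4931
Step 2: Evaluate g(x).
g(-1.2716) = 7*-1.2716 - 10 = -18.9012
Step 3: Compute Lagrangian.
L = 13.4931 + 8*-18.9012 = -137.7165


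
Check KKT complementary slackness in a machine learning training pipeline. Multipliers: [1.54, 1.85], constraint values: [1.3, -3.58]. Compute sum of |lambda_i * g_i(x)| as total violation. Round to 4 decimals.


KKT complementary slackness check:
lambda_1 * g_1 = 1.54 * 1.3 = 2.002
lambda_2 * g_2 = 1.85 * -3.58 = -6.623
Total violation = 2.002 + 6.623 = 8.625


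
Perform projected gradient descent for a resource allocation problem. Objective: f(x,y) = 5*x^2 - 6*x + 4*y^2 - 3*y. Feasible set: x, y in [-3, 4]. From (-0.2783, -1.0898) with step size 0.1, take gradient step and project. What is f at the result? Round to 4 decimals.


Step 1: Compute gradient at (-0.2783, -1.0898).
grad_x = 2*5*-0.2783 - 6 = -8.783
grad_y = 2*4*-1.0898 - 3 = -11.7184
Step 2: Gradient step.
x_raw = -0.2783 - 0.1*-8.783 = 0.6
y_raw = -1.0898 - 0.1*-11.7184 = 0.082
Step 3: Project onto [-3, 4].
x_proj = clip(0.6) = 0.6
y_proj = clip(0.082) = 0.082
Step 4: Evaluate f.
f(0.6, 0.082) = -2.0192


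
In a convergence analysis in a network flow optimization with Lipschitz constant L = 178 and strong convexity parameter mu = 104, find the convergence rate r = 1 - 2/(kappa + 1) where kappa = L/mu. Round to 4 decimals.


Step 1: Compute the condition number.
kappa = L/mu = 178/104 = 1.7115
Step 2: Compute the convergence rate.
r = 1 - 2/(kappa + 1) = 1 - 2*mu/(L + mu) = (L - mu)/(L + mu) = 74/282 = 0.2624


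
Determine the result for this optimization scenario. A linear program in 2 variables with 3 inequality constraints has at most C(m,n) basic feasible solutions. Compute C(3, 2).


Each vertex corresponds to some choice of n active constraints out of m, so the number of vertices is at most C(m, n) = m! / (n!(m-n)!).
m = 3, n = 2
Numerator: 3 * 2
Denominator: 2! = 2
C(3, 2) = 3


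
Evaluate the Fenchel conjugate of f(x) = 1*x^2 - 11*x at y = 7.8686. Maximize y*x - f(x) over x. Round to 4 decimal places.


f*(y) = sup_x {y*x - a*x^2 - b*x} = sup_x {(y-b)*x - a*x^2}
FOC: (y - b) - 2a*x = 0 => x* = (y - b)/(2a)
x* = (7.8686 + 11)/(2*1) = 9.4343
f*(7.8686) = (y-b)^2/(4a) = (7.8686 + 11)^2/(4*1)
= 356.0241/4 = 89.006


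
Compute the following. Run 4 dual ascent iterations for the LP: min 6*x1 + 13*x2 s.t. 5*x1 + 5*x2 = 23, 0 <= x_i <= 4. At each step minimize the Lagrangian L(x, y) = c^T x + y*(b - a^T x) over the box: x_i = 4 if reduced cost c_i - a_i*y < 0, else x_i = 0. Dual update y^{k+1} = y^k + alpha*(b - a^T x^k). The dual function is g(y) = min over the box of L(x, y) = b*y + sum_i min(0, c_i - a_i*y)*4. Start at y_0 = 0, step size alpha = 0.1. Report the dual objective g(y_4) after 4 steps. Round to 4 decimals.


Dual ascent for LP: min 6*x1 + 13*x2, 5*x1 + 5*x2 = 23, 0 <= x_i <= 4
Step 1: y^k = 0.0, reduced costs: (6.0, 13.0)
  x^k = (0.0, 0.0), subgradient = b - a^T x = 23.0
  y^{k+1} = 0.0 + 0.1*23.0 = 2.3
Step 2: y^k = 2.3, reduced costs: (-5.5, 1.5)
  x^k = (4.0, 0.0), subgradient = b - a^T x = 3.0
  y^{k+1} = 2.3 + 0.1*3.0 = 2.6
Step 3: y^k = 2.6, reduced costs: (-7.0, 0.0)
  x^k = (4.0, 0.0), subgradient = b - a^T x = 3.0
  y^{k+1} = 2.6 + 0.1*3.0 = 2.9
Step 4: y^k = 2.9, reduced costs: (-8.5, -1.5)
  x^k = (4.0, 4.0), subgradient = b - a^T x = -17.0
  y^{k+1} = 2.9 + 0.1*-17.0 = 1.2
Dual objective at y_4 = 1.2: reduced costs (0.0, 7.0), box minimizer x = (0.0, 0.0)
g(y_4) = b*y + (c1 - a1*y)*x1 + (c2 - a2*y)*x2 = 23*1.2 + 0.0*0.0 + 7.0*0.0 = 27.6 + 0.0 + 0.0 = 27.6


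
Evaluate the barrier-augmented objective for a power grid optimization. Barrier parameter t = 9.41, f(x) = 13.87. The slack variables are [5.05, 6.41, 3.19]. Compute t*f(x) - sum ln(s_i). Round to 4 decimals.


Step 1: Compute log-barrier.
ln values: [1.6194, 1.8579, 1.16]
phi = -(1.6194 + 1.8579 + 1.16) = -4.6373
Step 2: Compute augmented objective.
t*f(x) = 9.41*13.87 = 130.5167
Total = 130.5167 - 4.6373 = 125.8794


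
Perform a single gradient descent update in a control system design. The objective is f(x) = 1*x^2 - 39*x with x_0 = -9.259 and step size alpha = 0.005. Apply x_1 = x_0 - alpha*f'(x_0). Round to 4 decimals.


We compute the gradient at x_0 and apply the update.
f'(x) = 2*x - 39
f'(-9.259) = 2*-9.259 - 39 = -57.518
x_1 = -9.259 - 0.005*-57.518 = -8.9714


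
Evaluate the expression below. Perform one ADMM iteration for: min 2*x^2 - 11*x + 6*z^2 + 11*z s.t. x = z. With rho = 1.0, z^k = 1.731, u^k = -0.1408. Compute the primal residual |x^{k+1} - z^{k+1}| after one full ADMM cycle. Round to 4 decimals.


ADMM iteration with rho = 1.0, z^k = 1.731, u^k = -0.1408
Step 1: x-update.
Minimize 2*x^2 - 11*x + (1.0/2)*(x - 1.731 - 0.1408)^2
FOC: (2*2 + 1.0)*x = 11 + 1.0*(1.731 + 0.1408)
x^{k+1} = 2.5744
Step 2: z-update.
Minimize 6*z^2 + 11*z + (1.0/2)*(2.5744 - z - 0.1408)^2
FOC: (2*6 + 1.0)*z = -11 + 1.0*(2.5744 - 0.1408)
z^{k+1} = -0.659
Step 3: u-update.
u^{k+1} = -0.1408 + 2.5744 + 0.659 = 3.0925
Step 4: Primal residual = |2.5744 + 0.659| = 3.2333


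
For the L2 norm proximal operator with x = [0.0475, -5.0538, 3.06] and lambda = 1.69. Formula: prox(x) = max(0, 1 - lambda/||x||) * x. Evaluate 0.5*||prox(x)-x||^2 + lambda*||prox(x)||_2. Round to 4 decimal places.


Step 1: Compute ||x||.
||x|| = 5.9082
Step 2: Compute scaling factor.
scale = max(0, 1 - 1.69/5.9082) = 0.714
Step 3: prox(x) = [0.0339, -3.6082, 2.1847]
||prox(x)|| = 4.2182
Step 4: Proximal objective.
0.5*||prox-x||^2 = 1.4281
lambda*||prox|| = 7.1288
Total = 8.5568


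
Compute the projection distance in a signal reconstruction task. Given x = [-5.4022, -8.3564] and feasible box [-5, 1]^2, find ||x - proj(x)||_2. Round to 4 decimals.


Project each component onto [-5, 1].
clip(-5.4022) = -5.0, clip(-8.3564) = -5.0
Projection = [-5.0, -5.0]
Squared diffs: [0.1618, 11.2654]
Distance = sqrt(11.4272) = 3.3804


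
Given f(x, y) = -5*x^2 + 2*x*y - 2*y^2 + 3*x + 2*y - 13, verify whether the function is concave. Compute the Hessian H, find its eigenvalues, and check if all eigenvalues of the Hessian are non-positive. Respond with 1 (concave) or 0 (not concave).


The Hessian of f(x,y) = -5*x^2 + 2*x*y - 2*y^2 + 3*x + 2*y - 13 is:
H = [[-10, 2], [2, -4]]
Trace = -10 - 4 = -14
Determinant = -10*-4 - (2)^2 = 36
Discriminant = (-14)^2 - 4*36 = 52.0
Eigenvalues: lambda_1 = -10.6056, lambda_2 = -3.3944
The function is concave.

1


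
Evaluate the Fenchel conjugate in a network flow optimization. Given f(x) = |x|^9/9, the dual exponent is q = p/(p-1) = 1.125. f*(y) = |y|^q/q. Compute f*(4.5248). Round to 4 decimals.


The conjugate exponent q satisfies 1/p + 1/q = 1.
p = 9, so q = 9/(9 - 1) = 1.125
|y|^q = 4.5248^1.125 = 5.4645
f*(4.5248) = 5.4645 / 1.125 = 4.8573


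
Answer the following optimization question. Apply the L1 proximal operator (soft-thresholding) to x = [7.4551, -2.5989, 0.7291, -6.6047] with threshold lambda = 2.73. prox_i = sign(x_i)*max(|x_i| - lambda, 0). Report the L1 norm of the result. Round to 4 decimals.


Soft-thresholding with lambda = 2.73:
prox(7.4551) = sign(7.4551)*max(|7.4551| - 2.73, 0) = 4.7251
prox(-2.5989) = sign(-2.5989)*max(|-2.5989| - 2.73, 0) = 0.0
prox(0.7291) = sign(0.7291)*max(|0.7291| - 2.73, 0) = 0.0
prox(-6.6047) = sign(-6.6047)*max(|-6.6047| - 2.73, 0) = -3.8747
prox(x) = [4.7251, 0.0, 0.0, -3.8747]
||prox(x)||_1 = 4.7251 + 0.0 + 0.0 + 3.8747 = 8.5998


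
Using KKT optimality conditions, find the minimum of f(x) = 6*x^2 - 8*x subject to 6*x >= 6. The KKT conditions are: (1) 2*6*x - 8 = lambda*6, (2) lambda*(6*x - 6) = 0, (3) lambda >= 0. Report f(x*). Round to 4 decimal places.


Step 1: Try lambda = 0 (constraint inactive).
x_unc = 8/(2*6) = 0.6667
Check: 6*0.6667 = 4.0002 < 6 -- violated!
Step 2: Constraint must be active: 6*x = 6
x* = 6/6 = 1.0
lambda = (2*6*1.0 - 8)/6 = 0.6667
Step 3: Compute optimal value.
f(x*) = 6*1.0^2 - 8*1.0 = -2.0


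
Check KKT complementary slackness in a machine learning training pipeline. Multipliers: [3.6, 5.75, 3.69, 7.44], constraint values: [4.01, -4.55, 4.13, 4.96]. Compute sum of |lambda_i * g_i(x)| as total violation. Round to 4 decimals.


KKT complementary slackness check:
lambda_1 * g_1 = 3.6 * 4.01 = 14.436
lambda_2 * g_2 = 5.75 * -4.55 = -26.1625
lambda_3 * g_3 = 3.69 * 4.13 = 15.2397
lambda_4 * g_4 = 7.44 * 4.96 = 36.9024
Total violation = 14.436 + 26.1625 + 15.2397 + 36.9024 = 92.7406


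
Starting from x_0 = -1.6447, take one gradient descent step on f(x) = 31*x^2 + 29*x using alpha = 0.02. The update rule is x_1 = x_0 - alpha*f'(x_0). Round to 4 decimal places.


We compute the gradient at x_0 and apply the update.
f'(x) = 62*x + 29
f'(-1.6447) = 62*-1.6447 + 29 = -72.9714
x_1 = -1.6447 - 0.02*-72.9714 = -0.1853


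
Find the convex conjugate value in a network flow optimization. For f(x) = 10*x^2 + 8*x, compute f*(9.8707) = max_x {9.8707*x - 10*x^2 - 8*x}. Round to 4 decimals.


f*(y) = sup_x {y*x - a*x^2 - b*x} = sup_x {(y-b)*x - a*x^2}
FOC: (y - b) - 2a*x = 0 => x* = (y - b)/(2a)
x* = (9.8707 - 8)/(2*10) = 0.0935
f*(9.8707) = (y-b)^2/(4a) = (9.8707 - 8)^2/(4*10)
= 3.4995/40 = 0.0875


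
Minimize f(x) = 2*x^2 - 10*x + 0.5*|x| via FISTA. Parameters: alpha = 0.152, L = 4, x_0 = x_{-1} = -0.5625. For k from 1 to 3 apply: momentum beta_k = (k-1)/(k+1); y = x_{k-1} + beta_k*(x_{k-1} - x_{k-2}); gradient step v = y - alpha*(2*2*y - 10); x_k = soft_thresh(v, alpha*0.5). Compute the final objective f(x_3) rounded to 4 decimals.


FISTA on f(x) = 2*x^2 - 10*x + 0.5*|x|
L = 4, alpha = 0.152
Iteration 1: beta = 0.0, y = -0.5625 + 0.0*(-0.5625 + 0.5625) = -0.5625
  grad(y) = -12.25, v = y - alpha*grad = 1.2995
  prox(v) = soft_thresh(1.2995, 0.076) = 1.2235
Iteration 2: beta = 0.3333, y = 1.2235 + 0.3333*(1.2235 + 0.5625) = 1.8188
  grad(y) = -2.7247, v = y - alpha*grad = 2.233
  prox(v) = soft_thresh(2.233, 0.076) = 2.157
Iteration 3: beta = 0.5, y = 2.157 + 0.5*(2.157 - 1.2235) = 2.6237
  grad(y) = 0.4949, v = y - alpha*grad = 2.5485
  prox(v) = soft_thresh(2.5485, 0.076) = 2.4725
f(x_3) = 2*2.4725^2 - 10*2.4725 + 0.5*|2.4725| = -11.2622


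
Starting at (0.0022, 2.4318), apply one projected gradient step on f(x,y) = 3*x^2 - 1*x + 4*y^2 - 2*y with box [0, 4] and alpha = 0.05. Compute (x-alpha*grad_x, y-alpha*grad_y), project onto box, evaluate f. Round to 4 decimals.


Step 1: Compute gradient at (0.0022, 2.4318).
grad_x = 2*3*0.0022 - 1 = -0.9868
grad_y = 2*4*2.4318 - 2 = 17.4544
Step 2: Gradient step.
x_raw = 0.0022 - 0.05*-0.9868 = 0.0515
y_raw = 2.4318 - 0.05*17.4544 = 1.5591
Step 3: Project onto [0, 4].
x_proj = clip(0.0515) = 0.0515
y_proj = clip(1.5591) = 1.5591
Step 4: Evaluate f.
f(0.0515, 1.5591) = 6.5612


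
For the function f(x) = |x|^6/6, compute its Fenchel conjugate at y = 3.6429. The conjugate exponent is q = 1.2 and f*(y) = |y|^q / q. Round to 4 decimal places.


The conjugate exponent q satisfies 1/p + 1/q = 1.
p = 6, so q = 6/(6 - 1) = 1.2
|y|^q = 3.6429^1.2 = 4.7178
f*(3.6429) = 4.7178 / 1.2 = 3.9315


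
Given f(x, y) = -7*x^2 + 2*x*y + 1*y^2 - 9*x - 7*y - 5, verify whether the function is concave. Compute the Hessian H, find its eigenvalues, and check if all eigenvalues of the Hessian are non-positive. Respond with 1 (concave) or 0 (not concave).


The Hessian of f(x,y) = -7*x^2 + 2*x*y + 1*y^2 - 9*x - 7*y - 5 is:
H = [[-14, 2], [2, 2]]
Trace = -14 + 2 = -12
Determinant = -14*2 - (2)^2 = -32
Discriminant = (-12)^2 - 4*-32 = 272.0
Eigenvalues: lambda_1 = -14.2462, lambda_2 = 2.2462
The function is not concave.

0


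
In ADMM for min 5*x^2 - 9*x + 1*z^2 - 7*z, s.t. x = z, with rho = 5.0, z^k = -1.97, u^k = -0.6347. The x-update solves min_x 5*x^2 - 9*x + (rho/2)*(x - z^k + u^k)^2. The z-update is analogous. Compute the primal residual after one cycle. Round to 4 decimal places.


ADMM iteration with rho = 5.0, z^k = -1.97, u^k = -0.6347
Step 1: x-update.
Minimize 5*x^2 - 9*x + (5.0/2)*(x + 1.97 - 0.6347)^2
FOC: (2*5 + 5.0)*x = 9 + 5.0*(-1.97 + 0.6347)
x^{k+1} = 0.1549
Step 2: z-update.
Minimize 1*z^2 - 7*z + (5.0/2)*(0.1549 - z - 0.6347)^2
FOC: (2*1 + 5.0)*z = 7 + 5.0*(0.1549 - 0.6347)
z^{k+1} = 0.6573
Step 3: u-update.
u^{k+1} = -0.6347 + 0.1549 - 0.6573 = -1.1371
Step 4: Primal residual = |0.1549 - 0.6573| = 0.5024
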